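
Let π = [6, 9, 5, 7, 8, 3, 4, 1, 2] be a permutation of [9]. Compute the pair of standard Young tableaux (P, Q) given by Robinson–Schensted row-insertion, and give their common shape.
P = [1, 2, 8] / [3, 4] / [5, 7] / [6, 9];  Q = [1, 2, 5] / [3, 4] / [6, 7] / [8, 9];  common shape = (3, 2, 2, 2)

Row-insert the values π_1, π_2, … into P one at a time, bumping the leftmost entry strictly greater than the inserted value down to the next row. The recording tableau Q records, in position (i, j), the step at which that cell was added to P.
  Insert 6 (step 1): P = [6];  Q = [1]
  Insert 9 (step 2): P = [6, 9];  Q = [1, 2]
  Insert 5 (step 3): P = [5, 9] / [6];  Q = [1, 2] / [3]
  Insert 7 (step 4): P = [5, 7] / [6, 9];  Q = [1, 2] / [3, 4]
  Insert 8 (step 5): P = [5, 7, 8] / [6, 9];  Q = [1, 2, 5] / [3, 4]
  Insert 3 (step 6): P = [3, 7, 8] / [5, 9] / [6];  Q = [1, 2, 5] / [3, 4] / [6]
  Insert 4 (step 7): P = [3, 4, 8] / [5, 7] / [6, 9];  Q = [1, 2, 5] / [3, 4] / [6, 7]
  Insert 1 (step 8): P = [1, 4, 8] / [3, 7] / [5, 9] / [6];  Q = [1, 2, 5] / [3, 4] / [6, 7] / [8]
  Insert 2 (step 9): P = [1, 2, 8] / [3, 4] / [5, 7] / [6, 9];  Q = [1, 2, 5] / [3, 4] / [6, 7] / [8, 9]
Final shape: (3, 2, 2, 2).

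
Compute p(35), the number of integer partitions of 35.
p(35) = 14883

Compute p(n) via the recurrence p(n, m) = p(n, m−1) + p(n−m, m), where p(n, m) counts partitions of n with all parts ≤ m and p(n) = p(n, n). The base cases are p(0, m) = 1 and p(n, 0) = 0 for n > 0. Filling the table yields p(35) = 14883. (Euler's pentagonal recurrence is an alternative.)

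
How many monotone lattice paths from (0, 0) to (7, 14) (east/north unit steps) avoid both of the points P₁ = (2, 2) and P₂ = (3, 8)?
Number of paths = 53322

Inclusion–exclusion. Total paths: C(21, 7) = 116280. Through P₁: C(4, 2)·C(17, 5) = 37128. Through P₂: C(11, 3)·C(10, 4) = 34650. Since P₁ is strictly southwest of P₂, a monotone path through both must visit P₁ then P₂; paths through both = C(4, 2)·C(7, 1)·C(10, 4) = 8820. Avoid both = 116280 − 37128 − 34650 + 8820 = 53322.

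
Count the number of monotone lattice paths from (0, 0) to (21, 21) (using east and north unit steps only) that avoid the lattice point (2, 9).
Number of paths = 530496245565

Total paths from (0, 0) to (21, 21): C(42, 21) = 538257874440. Paths through (2, 9): (paths (0, 0) → (2, 9)) × (paths (2, 9) → (21, 21)) = C(11, 2) · C(31, 19) = 55 · 141120525 = 7761628875. Avoidance count = 538257874440 − 7761628875 = 530496245565.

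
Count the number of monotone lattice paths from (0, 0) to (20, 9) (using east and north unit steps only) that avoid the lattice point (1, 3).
Number of paths = 9306605

Total paths from (0, 0) to (20, 9): C(29, 20) = 10015005. Paths through (1, 3): (paths (0, 0) → (1, 3)) × (paths (1, 3) → (20, 9)) = C(4, 1) · C(25, 19) = 4 · 177100 = 708400. Avoidance count = 10015005 − 708400 = 9306605.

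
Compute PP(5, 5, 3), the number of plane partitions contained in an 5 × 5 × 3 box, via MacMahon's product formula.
PP(5, 5, 3) = 731808

Evaluate the triple product over i = 1..5, j = 1..5, k = 1..3. The factors are (2/1) · (3/2) · (4/3) · (3/2) · (4/3) · (5/4) · (4/3) · (5/4) · … (75 factors total). The numerators and denominators telescope so the product is an integer; carrying out the multiplication exactly gives PP(5, 5, 3) = 731808.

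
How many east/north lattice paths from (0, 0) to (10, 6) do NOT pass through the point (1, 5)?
Number of paths = 7948

Total paths from (0, 0) to (10, 6): C(16, 10) = 8008. Paths through (1, 5): (paths (0, 0) → (1, 5)) × (paths (1, 5) → (10, 6)) = C(6, 1) · C(10, 9) = 6 · 10 = 60. Avoidance count = 8008 − 60 = 7948.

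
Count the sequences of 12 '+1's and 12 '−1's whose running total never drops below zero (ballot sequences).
C_12 = 208012

These ballot sequences are counted by the Catalan number C_n = (1/(n + 1)) · C(2n, n). For n = 12: C_12 = (1/13) · C(24, 12) = 2704156/13 = 208012.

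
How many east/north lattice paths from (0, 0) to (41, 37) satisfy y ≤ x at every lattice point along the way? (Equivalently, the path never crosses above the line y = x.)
Number of paths = 2927962836538397607950

By the reflection principle (André's argument), the number of monotone paths to (41, 37) with n ≤ m that never go above y = x is C(78, 41) − C(78, 42) = 24594887826922539906780 − 21666924990384142298830 = 2927962836538397607950.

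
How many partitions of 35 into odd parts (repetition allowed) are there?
p_odd(35) = 585

Enumerate partitions using only odd parts via the recurrence o(n, m) = o(n, m−2) + o(n−m, m) over odd m, starting from the largest odd part ≤ n. This gives p_odd(35) = 585. (Euler's theorem: equals the count of distinct-part partitions.)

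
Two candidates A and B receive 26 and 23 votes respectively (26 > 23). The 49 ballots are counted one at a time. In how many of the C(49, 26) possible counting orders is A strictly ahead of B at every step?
Strict-lead orderings = 3572042254128

Total orderings of the 49 votes with 26 for A: C(49, 26) = 58343356817424. By the Bertrand ballot formula (Cycle Lemma / reflection principle), the number of orderings in which A is strictly ahead of B throughout is (p − q)/(p + q) · C(p + q, p) = (26 − 23)/(26 + 23) · 58343356817424 = 3572042254128.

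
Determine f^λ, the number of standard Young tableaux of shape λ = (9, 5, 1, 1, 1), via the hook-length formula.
# SYT of shape (9, 5, 1, 1, 1) = 327250

Hook-length formula: f^λ = n! / Π hook(c), product over all cells c of the Young diagram. For λ = (9, 5, 1, 1, 1), n = 17 boxes. Hook lengths by row (left-to-right, top-to-bottom): [13, 9, 8, 7, 6, 4, 3, 2, 1]; [8, 4, 3, 2, 1]; [3]; [2]; [1]. Product of hooks = 1086898176. So f^λ = 17! / 1086898176 = 355687428096000 / 1086898176 = 327250.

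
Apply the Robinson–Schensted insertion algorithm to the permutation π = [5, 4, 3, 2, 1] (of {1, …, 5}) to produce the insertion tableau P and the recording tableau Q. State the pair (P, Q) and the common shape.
P = [1] / [2] / [3] / [4] / [5];  Q = [1] / [2] / [3] / [4] / [5];  common shape = (1, 1, 1, 1, 1)

Row-insert the values π_1, π_2, … into P one at a time, bumping the leftmost entry strictly greater than the inserted value down to the next row. The recording tableau Q records, in position (i, j), the step at which that cell was added to P.
  Insert 5 (step 1): P = [5];  Q = [1]
  Insert 4 (step 2): P = [4] / [5];  Q = [1] / [2]
  Insert 3 (step 3): P = [3] / [4] / [5];  Q = [1] / [2] / [3]
  Insert 2 (step 4): P = [2] / [3] / [4] / [5];  Q = [1] / [2] / [3] / [4]
  Insert 1 (step 5): P = [1] / [2] / [3] / [4] / [5];  Q = [1] / [2] / [3] / [4] / [5]
Final shape: (1, 1, 1, 1, 1).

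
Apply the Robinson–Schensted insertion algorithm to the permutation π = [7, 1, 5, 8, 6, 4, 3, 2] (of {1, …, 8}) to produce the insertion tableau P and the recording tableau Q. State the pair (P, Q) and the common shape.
P = [1, 2, 6] / [3, 8] / [4] / [5] / [7];  Q = [1, 3, 4] / [2, 5] / [6] / [7] / [8];  common shape = (3, 2, 1, 1, 1)

Row-insert the values π_1, π_2, … into P one at a time, bumping the leftmost entry strictly greater than the inserted value down to the next row. The recording tableau Q records, in position (i, j), the step at which that cell was added to P.
  Insert 7 (step 1): P = [7];  Q = [1]
  Insert 1 (step 2): P = [1] / [7];  Q = [1] / [2]
  Insert 5 (step 3): P = [1, 5] / [7];  Q = [1, 3] / [2]
  Insert 8 (step 4): P = [1, 5, 8] / [7];  Q = [1, 3, 4] / [2]
  Insert 6 (step 5): P = [1, 5, 6] / [7, 8];  Q = [1, 3, 4] / [2, 5]
  Insert 4 (step 6): P = [1, 4, 6] / [5, 8] / [7];  Q = [1, 3, 4] / [2, 5] / [6]
  Insert 3 (step 7): P = [1, 3, 6] / [4, 8] / [5] / [7];  Q = [1, 3, 4] / [2, 5] / [6] / [7]
  Insert 2 (step 8): P = [1, 2, 6] / [3, 8] / [4] / [5] / [7];  Q = [1, 3, 4] / [2, 5] / [6] / [7] / [8]
Final shape: (3, 2, 1, 1, 1).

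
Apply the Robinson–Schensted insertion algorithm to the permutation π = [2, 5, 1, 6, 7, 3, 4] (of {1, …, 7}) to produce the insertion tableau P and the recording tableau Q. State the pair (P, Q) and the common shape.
P = [1, 3, 4, 7] / [2, 5, 6];  Q = [1, 2, 4, 5] / [3, 6, 7];  common shape = (4, 3)

Row-insert the values π_1, π_2, … into P one at a time, bumping the leftmost entry strictly greater than the inserted value down to the next row. The recording tableau Q records, in position (i, j), the step at which that cell was added to P.
  Insert 2 (step 1): P = [2];  Q = [1]
  Insert 5 (step 2): P = [2, 5];  Q = [1, 2]
  Insert 1 (step 3): P = [1, 5] / [2];  Q = [1, 2] / [3]
  Insert 6 (step 4): P = [1, 5, 6] / [2];  Q = [1, 2, 4] / [3]
  Insert 7 (step 5): P = [1, 5, 6, 7] / [2];  Q = [1, 2, 4, 5] / [3]
  Insert 3 (step 6): P = [1, 3, 6, 7] / [2, 5];  Q = [1, 2, 4, 5] / [3, 6]
  Insert 4 (step 7): P = [1, 3, 4, 7] / [2, 5, 6];  Q = [1, 2, 4, 5] / [3, 6, 7]
Final shape: (4, 3).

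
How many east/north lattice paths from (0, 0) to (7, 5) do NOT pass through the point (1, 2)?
Number of paths = 540

Total paths from (0, 0) to (7, 5): C(12, 7) = 792. Paths through (1, 2): (paths (0, 0) → (1, 2)) × (paths (1, 2) → (7, 5)) = C(3, 1) · C(9, 6) = 3 · 84 = 252. Avoidance count = 792 − 252 = 540.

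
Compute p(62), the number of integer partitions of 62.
p(62) = 1300156

Compute p(n) via the recurrence p(n, m) = p(n, m−1) + p(n−m, m), where p(n, m) counts partitions of n with all parts ≤ m and p(n) = p(n, n). The base cases are p(0, m) = 1 and p(n, 0) = 0 for n > 0. Filling the table yields p(62) = 1300156. (Euler's pentagonal recurrence is an alternative.)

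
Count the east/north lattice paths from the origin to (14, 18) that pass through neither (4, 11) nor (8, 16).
Number of paths = 429111612

Inclusion–exclusion. Total paths: C(32, 14) = 471435600. Through P₁: C(15, 4)·C(17, 10) = 26546520. Through P₂: C(24, 8)·C(8, 6) = 20593188. Since P₁ is strictly southwest of P₂, a monotone path through both must visit P₁ then P₂; paths through both = C(15, 4)·C(9, 4)·C(8, 6) = 4815720. Avoid both = 471435600 − 26546520 − 20593188 + 4815720 = 429111612.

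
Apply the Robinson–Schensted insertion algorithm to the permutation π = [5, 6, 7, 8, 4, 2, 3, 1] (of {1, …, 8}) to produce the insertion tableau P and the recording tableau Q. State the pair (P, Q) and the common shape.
P = [1, 3, 7, 8] / [2, 6] / [4] / [5];  Q = [1, 2, 3, 4] / [5, 7] / [6] / [8];  common shape = (4, 2, 1, 1)

Row-insert the values π_1, π_2, … into P one at a time, bumping the leftmost entry strictly greater than the inserted value down to the next row. The recording tableau Q records, in position (i, j), the step at which that cell was added to P.
  Insert 5 (step 1): P = [5];  Q = [1]
  Insert 6 (step 2): P = [5, 6];  Q = [1, 2]
  Insert 7 (step 3): P = [5, 6, 7];  Q = [1, 2, 3]
  Insert 8 (step 4): P = [5, 6, 7, 8];  Q = [1, 2, 3, 4]
  Insert 4 (step 5): P = [4, 6, 7, 8] / [5];  Q = [1, 2, 3, 4] / [5]
  Insert 2 (step 6): P = [2, 6, 7, 8] / [4] / [5];  Q = [1, 2, 3, 4] / [5] / [6]
  Insert 3 (step 7): P = [2, 3, 7, 8] / [4, 6] / [5];  Q = [1, 2, 3, 4] / [5, 7] / [6]
  Insert 1 (step 8): P = [1, 3, 7, 8] / [2, 6] / [4] / [5];  Q = [1, 2, 3, 4] / [5, 7] / [6] / [8]
Final shape: (4, 2, 1, 1).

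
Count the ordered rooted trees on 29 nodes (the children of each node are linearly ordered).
C_28 = 263747951750360

These ordered rooted trees are counted by the Catalan number C_n = (1/(n + 1)) · C(2n, n). For n = 28: C_28 = (1/29) · C(56, 28) = 7648690600760440/29 = 263747951750360.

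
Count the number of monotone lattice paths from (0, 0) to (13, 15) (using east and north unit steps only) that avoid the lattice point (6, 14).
Number of paths = 37132080

Total paths from (0, 0) to (13, 15): C(28, 13) = 37442160. Paths through (6, 14): (paths (0, 0) → (6, 14)) × (paths (6, 14) → (13, 15)) = C(20, 6) · C(8, 7) = 38760 · 8 = 310080. Avoidance count = 37442160 − 310080 = 37132080.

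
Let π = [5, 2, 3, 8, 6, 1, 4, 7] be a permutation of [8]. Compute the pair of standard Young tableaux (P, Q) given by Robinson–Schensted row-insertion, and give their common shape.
P = [1, 3, 4, 7] / [2, 6] / [5, 8];  Q = [1, 3, 4, 8] / [2, 5] / [6, 7];  common shape = (4, 2, 2)

Row-insert the values π_1, π_2, … into P one at a time, bumping the leftmost entry strictly greater than the inserted value down to the next row. The recording tableau Q records, in position (i, j), the step at which that cell was added to P.
  Insert 5 (step 1): P = [5];  Q = [1]
  Insert 2 (step 2): P = [2] / [5];  Q = [1] / [2]
  Insert 3 (step 3): P = [2, 3] / [5];  Q = [1, 3] / [2]
  Insert 8 (step 4): P = [2, 3, 8] / [5];  Q = [1, 3, 4] / [2]
  Insert 6 (step 5): P = [2, 3, 6] / [5, 8];  Q = [1, 3, 4] / [2, 5]
  Insert 1 (step 6): P = [1, 3, 6] / [2, 8] / [5];  Q = [1, 3, 4] / [2, 5] / [6]
  Insert 4 (step 7): P = [1, 3, 4] / [2, 6] / [5, 8];  Q = [1, 3, 4] / [2, 5] / [6, 7]
  Insert 7 (step 8): P = [1, 3, 4, 7] / [2, 6] / [5, 8];  Q = [1, 3, 4, 8] / [2, 5] / [6, 7]
Final shape: (4, 2, 2).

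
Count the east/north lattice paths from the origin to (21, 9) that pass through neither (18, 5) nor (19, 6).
Number of paths = 12031415

Inclusion–exclusion. Total paths: C(30, 21) = 14307150. Through P₁: C(23, 18)·C(7, 3) = 1177715. Through P₂: C(25, 19)·C(5, 2) = 1771000. Since P₁ is strictly southwest of P₂, a monotone path through both must visit P₁ then P₂; paths through both = C(23, 18)·C(2, 1)·C(5, 2) = 672980. Avoid both = 14307150 − 1177715 − 1771000 + 672980 = 12031415.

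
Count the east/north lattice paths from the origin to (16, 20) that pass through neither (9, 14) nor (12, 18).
Number of paths = 5037200445

Inclusion–exclusion. Total paths: C(36, 16) = 7307872110. Through P₁: C(23, 9)·C(13, 7) = 1402298040. Through P₂: C(30, 12)·C(6, 4) = 1297398375. Since P₁ is strictly southwest of P₂, a monotone path through both must visit P₁ then P₂; paths through both = C(23, 9)·C(7, 3)·C(6, 4) = 429024750. Avoid both = 7307872110 − 1402298040 − 1297398375 + 429024750 = 5037200445.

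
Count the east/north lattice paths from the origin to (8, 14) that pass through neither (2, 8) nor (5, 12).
Number of paths = 232060

Inclusion–exclusion. Total paths: C(22, 8) = 319770. Through P₁: C(10, 2)·C(12, 6) = 41580. Through P₂: C(17, 5)·C(5, 3) = 61880. Since P₁ is strictly southwest of P₂, a monotone path through both must visit P₁ then P₂; paths through both = C(10, 2)·C(7, 3)·C(5, 3) = 15750. Avoid both = 319770 − 41580 − 61880 + 15750 = 232060.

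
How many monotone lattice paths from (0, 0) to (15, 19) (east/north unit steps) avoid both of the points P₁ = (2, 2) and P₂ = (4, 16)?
Number of paths = 1135906920

Inclusion–exclusion. Total paths: C(34, 15) = 1855967520. Through P₁: C(4, 2)·C(30, 13) = 718559100. Through P₂: C(20, 4)·C(14, 11) = 1763580. Since P₁ is strictly southwest of P₂, a monotone path through both must visit P₁ then P₂; paths through both = C(4, 2)·C(16, 2)·C(14, 11) = 262080. Avoid both = 1855967520 − 718559100 − 1763580 + 262080 = 1135906920.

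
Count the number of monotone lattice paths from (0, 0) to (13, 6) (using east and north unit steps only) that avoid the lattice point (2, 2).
Number of paths = 18942

Total paths from (0, 0) to (13, 6): C(19, 13) = 27132. Paths through (2, 2): (paths (0, 0) → (2, 2)) × (paths (2, 2) → (13, 6)) = C(4, 2) · C(15, 11) = 6 · 1365 = 8190. Avoidance count = 27132 − 8190 = 18942.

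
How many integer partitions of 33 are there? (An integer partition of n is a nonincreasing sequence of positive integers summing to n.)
p(33) = 10143

Compute p(n) via the recurrence p(n, m) = p(n, m−1) + p(n−m, m), where p(n, m) counts partitions of n with all parts ≤ m and p(n) = p(n, n). The base cases are p(0, m) = 1 and p(n, 0) = 0 for n > 0. Filling the table yields p(33) = 10143. (Euler's pentagonal recurrence is an alternative.)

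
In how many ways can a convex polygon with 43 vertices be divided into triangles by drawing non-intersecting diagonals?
C_41 = 10113918591637898134020

These polygon triangulations are counted by the Catalan number C_n = (1/(n + 1)) · C(2n, n). For n = 41: C_41 = (1/42) · C(82, 41) = 424784580848791721628840/42 = 10113918591637898134020.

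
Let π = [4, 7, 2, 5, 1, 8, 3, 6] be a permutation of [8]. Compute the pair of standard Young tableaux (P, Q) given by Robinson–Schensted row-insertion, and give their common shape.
P = [1, 3, 6] / [2, 5, 8] / [4, 7];  Q = [1, 2, 6] / [3, 4, 8] / [5, 7];  common shape = (3, 3, 2)

Row-insert the values π_1, π_2, … into P one at a time, bumping the leftmost entry strictly greater than the inserted value down to the next row. The recording tableau Q records, in position (i, j), the step at which that cell was added to P.
  Insert 4 (step 1): P = [4];  Q = [1]
  Insert 7 (step 2): P = [4, 7];  Q = [1, 2]
  Insert 2 (step 3): P = [2, 7] / [4];  Q = [1, 2] / [3]
  Insert 5 (step 4): P = [2, 5] / [4, 7];  Q = [1, 2] / [3, 4]
  Insert 1 (step 5): P = [1, 5] / [2, 7] / [4];  Q = [1, 2] / [3, 4] / [5]
  Insert 8 (step 6): P = [1, 5, 8] / [2, 7] / [4];  Q = [1, 2, 6] / [3, 4] / [5]
  Insert 3 (step 7): P = [1, 3, 8] / [2, 5] / [4, 7];  Q = [1, 2, 6] / [3, 4] / [5, 7]
  Insert 6 (step 8): P = [1, 3, 6] / [2, 5, 8] / [4, 7];  Q = [1, 2, 6] / [3, 4, 8] / [5, 7]
Final shape: (3, 3, 2).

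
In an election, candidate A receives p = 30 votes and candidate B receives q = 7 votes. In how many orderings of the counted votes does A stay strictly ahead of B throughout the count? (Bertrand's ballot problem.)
Strict-lead orderings = 6399888

Total orderings of the 37 votes with 30 for A: C(37, 30) = 10295472. By the Bertrand ballot formula (Cycle Lemma / reflection principle), the number of orderings in which A is strictly ahead of B throughout is (p − q)/(p + q) · C(p + q, p) = (30 − 7)/(30 + 7) · 10295472 = 6399888.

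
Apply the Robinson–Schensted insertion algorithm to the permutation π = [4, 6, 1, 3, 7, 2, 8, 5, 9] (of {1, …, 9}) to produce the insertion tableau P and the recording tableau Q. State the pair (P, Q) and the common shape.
P = [1, 2, 5, 8, 9] / [3, 6, 7] / [4];  Q = [1, 2, 5, 7, 9] / [3, 4, 8] / [6];  common shape = (5, 3, 1)

Row-insert the values π_1, π_2, … into P one at a time, bumping the leftmost entry strictly greater than the inserted value down to the next row. The recording tableau Q records, in position (i, j), the step at which that cell was added to P.
  Insert 4 (step 1): P = [4];  Q = [1]
  Insert 6 (step 2): P = [4, 6];  Q = [1, 2]
  Insert 1 (step 3): P = [1, 6] / [4];  Q = [1, 2] / [3]
  Insert 3 (step 4): P = [1, 3] / [4, 6];  Q = [1, 2] / [3, 4]
  Insert 7 (step 5): P = [1, 3, 7] / [4, 6];  Q = [1, 2, 5] / [3, 4]
  Insert 2 (step 6): P = [1, 2, 7] / [3, 6] / [4];  Q = [1, 2, 5] / [3, 4] / [6]
  Insert 8 (step 7): P = [1, 2, 7, 8] / [3, 6] / [4];  Q = [1, 2, 5, 7] / [3, 4] / [6]
  Insert 5 (step 8): P = [1, 2, 5, 8] / [3, 6, 7] / [4];  Q = [1, 2, 5, 7] / [3, 4, 8] / [6]
  Insert 9 (step 9): P = [1, 2, 5, 8, 9] / [3, 6, 7] / [4];  Q = [1, 2, 5, 7, 9] / [3, 4, 8] / [6]
Final shape: (5, 3, 1).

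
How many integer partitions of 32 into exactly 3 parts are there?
p(32, 3 parts) = 85

Partitions of n into exactly k parts are in bijection with partitions of n − k into at most k parts (subtract 1 from each part). So p(32, exactly 3) = p(29, parts ≤ 3). Computing via the recurrence p(m, j) = p(m, j−1) + p(m−j, j) gives 85.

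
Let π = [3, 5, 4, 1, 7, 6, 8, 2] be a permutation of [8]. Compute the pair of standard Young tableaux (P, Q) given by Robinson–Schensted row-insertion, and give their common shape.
P = [1, 2, 6, 8] / [3, 4] / [5, 7];  Q = [1, 2, 5, 7] / [3, 6] / [4, 8];  common shape = (4, 2, 2)

Row-insert the values π_1, π_2, … into P one at a time, bumping the leftmost entry strictly greater than the inserted value down to the next row. The recording tableau Q records, in position (i, j), the step at which that cell was added to P.
  Insert 3 (step 1): P = [3];  Q = [1]
  Insert 5 (step 2): P = [3, 5];  Q = [1, 2]
  Insert 4 (step 3): P = [3, 4] / [5];  Q = [1, 2] / [3]
  Insert 1 (step 4): P = [1, 4] / [3] / [5];  Q = [1, 2] / [3] / [4]
  Insert 7 (step 5): P = [1, 4, 7] / [3] / [5];  Q = [1, 2, 5] / [3] / [4]
  Insert 6 (step 6): P = [1, 4, 6] / [3, 7] / [5];  Q = [1, 2, 5] / [3, 6] / [4]
  Insert 8 (step 7): P = [1, 4, 6, 8] / [3, 7] / [5];  Q = [1, 2, 5, 7] / [3, 6] / [4]
  Insert 2 (step 8): P = [1, 2, 6, 8] / [3, 4] / [5, 7];  Q = [1, 2, 5, 7] / [3, 6] / [4, 8]
Final shape: (4, 2, 2).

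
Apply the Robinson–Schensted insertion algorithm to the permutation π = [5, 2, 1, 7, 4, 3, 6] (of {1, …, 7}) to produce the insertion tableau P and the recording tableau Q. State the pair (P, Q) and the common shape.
P = [1, 3, 6] / [2, 4] / [5, 7];  Q = [1, 4, 7] / [2, 5] / [3, 6];  common shape = (3, 2, 2)

Row-insert the values π_1, π_2, … into P one at a time, bumping the leftmost entry strictly greater than the inserted value down to the next row. The recording tableau Q records, in position (i, j), the step at which that cell was added to P.
  Insert 5 (step 1): P = [5];  Q = [1]
  Insert 2 (step 2): P = [2] / [5];  Q = [1] / [2]
  Insert 1 (step 3): P = [1] / [2] / [5];  Q = [1] / [2] / [3]
  Insert 7 (step 4): P = [1, 7] / [2] / [5];  Q = [1, 4] / [2] / [3]
  Insert 4 (step 5): P = [1, 4] / [2, 7] / [5];  Q = [1, 4] / [2, 5] / [3]
  Insert 3 (step 6): P = [1, 3] / [2, 4] / [5, 7];  Q = [1, 4] / [2, 5] / [3, 6]
  Insert 6 (step 7): P = [1, 3, 6] / [2, 4] / [5, 7];  Q = [1, 4, 7] / [2, 5] / [3, 6]
Final shape: (3, 2, 2).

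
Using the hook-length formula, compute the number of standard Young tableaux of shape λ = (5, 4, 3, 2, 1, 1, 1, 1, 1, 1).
# SYT of shape (5, 4, 3, 2, 1, 1, 1, 1, 1, 1) = 53209728

Hook-length formula: f^λ = n! / Π hook(c), product over all cells c of the Young diagram. For λ = (5, 4, 3, 2, 1, 1, 1, 1, 1, 1), n = 20 boxes. Hook lengths by row (left-to-right, top-to-bottom): [14, 7, 5, 3, 1]; [12, 5, 3, 1]; [10, 3, 1]; [8, 1]; [6]; [5]; [4]; [3]; [2]; [1]. Product of hooks = 45722880000. So f^λ = 20! / 45722880000 = 2432902008176640000 / 45722880000 = 53209728.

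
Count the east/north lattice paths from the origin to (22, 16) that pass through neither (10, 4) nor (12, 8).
Number of paths = 14677945384

Inclusion–exclusion. Total paths: C(38, 22) = 22239974430. Through P₁: C(14, 10)·C(24, 12) = 2706860156. Through P₂: C(20, 12)·C(18, 10) = 5512195260. Since P₁ is strictly southwest of P₂, a monotone path through both must visit P₁ then P₂; paths through both = C(14, 10)·C(6, 2)·C(18, 10) = 657026370. Avoid both = 22239974430 − 2706860156 − 5512195260 + 657026370 = 14677945384.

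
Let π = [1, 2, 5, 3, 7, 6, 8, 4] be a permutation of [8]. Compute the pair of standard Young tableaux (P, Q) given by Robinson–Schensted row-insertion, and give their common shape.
P = [1, 2, 3, 4, 8] / [5, 6] / [7];  Q = [1, 2, 3, 5, 7] / [4, 6] / [8];  common shape = (5, 2, 1)

Row-insert the values π_1, π_2, … into P one at a time, bumping the leftmost entry strictly greater than the inserted value down to the next row. The recording tableau Q records, in position (i, j), the step at which that cell was added to P.
  Insert 1 (step 1): P = [1];  Q = [1]
  Insert 2 (step 2): P = [1, 2];  Q = [1, 2]
  Insert 5 (step 3): P = [1, 2, 5];  Q = [1, 2, 3]
  Insert 3 (step 4): P = [1, 2, 3] / [5];  Q = [1, 2, 3] / [4]
  Insert 7 (step 5): P = [1, 2, 3, 7] / [5];  Q = [1, 2, 3, 5] / [4]
  Insert 6 (step 6): P = [1, 2, 3, 6] / [5, 7];  Q = [1, 2, 3, 5] / [4, 6]
  Insert 8 (step 7): P = [1, 2, 3, 6, 8] / [5, 7];  Q = [1, 2, 3, 5, 7] / [4, 6]
  Insert 4 (step 8): P = [1, 2, 3, 4, 8] / [5, 6] / [7];  Q = [1, 2, 3, 5, 7] / [4, 6] / [8]
Final shape: (5, 2, 1).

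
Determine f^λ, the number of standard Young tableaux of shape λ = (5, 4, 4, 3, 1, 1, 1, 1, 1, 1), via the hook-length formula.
# SYT of shape (5, 4, 4, 3, 1, 1, 1, 1, 1, 1) = 581981400

Hook-length formula: f^λ = n! / Π hook(c), product over all cells c of the Young diagram. For λ = (5, 4, 4, 3, 1, 1, 1, 1, 1, 1), n = 22 boxes. Hook lengths by row (left-to-right, top-to-bottom): [14, 7, 6, 4, 1]; [12, 5, 4, 2]; [11, 4, 3, 1]; [9, 2, 1]; [6]; [5]; [4]; [3]; [2]; [1]. Product of hooks = 1931334451200. So f^λ = 22! / 1931334451200 = 1124000727777607680000 / 1931334451200 = 581981400.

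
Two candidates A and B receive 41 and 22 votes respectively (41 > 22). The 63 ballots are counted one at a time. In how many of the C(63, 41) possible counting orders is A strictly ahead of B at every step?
Strict-lead orderings = 15902099171057505

Total orderings of the 63 votes with 41 for A: C(63, 41) = 52728013040874885. By the Bertrand ballot formula (Cycle Lemma / reflection principle), the number of orderings in which A is strictly ahead of B throughout is (p − q)/(p + q) · C(p + q, p) = (41 − 22)/(41 + 22) · 52728013040874885 = 15902099171057505.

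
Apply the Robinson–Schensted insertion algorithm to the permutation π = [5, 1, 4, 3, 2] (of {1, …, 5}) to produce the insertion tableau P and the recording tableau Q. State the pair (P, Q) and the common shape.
P = [1, 2] / [3] / [4] / [5];  Q = [1, 3] / [2] / [4] / [5];  common shape = (2, 1, 1, 1)

Row-insert the values π_1, π_2, … into P one at a time, bumping the leftmost entry strictly greater than the inserted value down to the next row. The recording tableau Q records, in position (i, j), the step at which that cell was added to P.
  Insert 5 (step 1): P = [5];  Q = [1]
  Insert 1 (step 2): P = [1] / [5];  Q = [1] / [2]
  Insert 4 (step 3): P = [1, 4] / [5];  Q = [1, 3] / [2]
  Insert 3 (step 4): P = [1, 3] / [4] / [5];  Q = [1, 3] / [2] / [4]
  Insert 2 (step 5): P = [1, 2] / [3] / [4] / [5];  Q = [1, 3] / [2] / [4] / [5]
Final shape: (2, 1, 1, 1).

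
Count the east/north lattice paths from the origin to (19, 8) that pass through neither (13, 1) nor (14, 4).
Number of paths = 1817547

Inclusion–exclusion. Total paths: C(27, 19) = 2220075. Through P₁: C(14, 13)·C(13, 6) = 24024. Through P₂: C(18, 14)·C(9, 5) = 385560. Since P₁ is strictly southwest of P₂, a monotone path through both must visit P₁ then P₂; paths through both = C(14, 13)·C(4, 1)·C(9, 5) = 7056. Avoid both = 2220075 − 24024 − 385560 + 7056 = 1817547.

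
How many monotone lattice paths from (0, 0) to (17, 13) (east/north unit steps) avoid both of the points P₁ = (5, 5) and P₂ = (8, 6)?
Number of paths = 65192610

Inclusion–exclusion. Total paths: C(30, 17) = 119759850. Through P₁: C(10, 5)·C(20, 12) = 31744440. Through P₂: C(14, 8)·C(16, 9) = 34354320. Since P₁ is strictly southwest of P₂, a monotone path through both must visit P₁ then P₂; paths through both = C(10, 5)·C(4, 3)·C(16, 9) = 11531520. Avoid both = 119759850 − 31744440 − 34354320 + 11531520 = 65192610.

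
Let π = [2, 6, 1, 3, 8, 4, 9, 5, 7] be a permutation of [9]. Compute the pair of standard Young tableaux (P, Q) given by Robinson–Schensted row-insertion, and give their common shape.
P = [1, 3, 4, 5, 7] / [2, 6, 8, 9];  Q = [1, 2, 5, 7, 9] / [3, 4, 6, 8];  common shape = (5, 4)

Row-insert the values π_1, π_2, … into P one at a time, bumping the leftmost entry strictly greater than the inserted value down to the next row. The recording tableau Q records, in position (i, j), the step at which that cell was added to P.
  Insert 2 (step 1): P = [2];  Q = [1]
  Insert 6 (step 2): P = [2, 6];  Q = [1, 2]
  Insert 1 (step 3): P = [1, 6] / [2];  Q = [1, 2] / [3]
  Insert 3 (step 4): P = [1, 3] / [2, 6];  Q = [1, 2] / [3, 4]
  Insert 8 (step 5): P = [1, 3, 8] / [2, 6];  Q = [1, 2, 5] / [3, 4]
  Insert 4 (step 6): P = [1, 3, 4] / [2, 6, 8];  Q = [1, 2, 5] / [3, 4, 6]
  Insert 9 (step 7): P = [1, 3, 4, 9] / [2, 6, 8];  Q = [1, 2, 5, 7] / [3, 4, 6]
  Insert 5 (step 8): P = [1, 3, 4, 5] / [2, 6, 8, 9];  Q = [1, 2, 5, 7] / [3, 4, 6, 8]
  Insert 7 (step 9): P = [1, 3, 4, 5, 7] / [2, 6, 8, 9];  Q = [1, 2, 5, 7, 9] / [3, 4, 6, 8]
Final shape: (5, 4).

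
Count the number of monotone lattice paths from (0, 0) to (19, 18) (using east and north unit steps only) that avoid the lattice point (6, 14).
Number of paths = 17580383100

Total paths from (0, 0) to (19, 18): C(37, 19) = 17672631900. Paths through (6, 14): (paths (0, 0) → (6, 14)) × (paths (6, 14) → (19, 18)) = C(20, 6) · C(17, 13) = 38760 · 2380 = 92248800. Avoidance count = 17672631900 − 92248800 = 17580383100.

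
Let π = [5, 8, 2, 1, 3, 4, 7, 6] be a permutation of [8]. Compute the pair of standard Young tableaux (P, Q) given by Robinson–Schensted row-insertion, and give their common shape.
P = [1, 3, 4, 6] / [2, 7] / [5, 8];  Q = [1, 2, 6, 7] / [3, 5] / [4, 8];  common shape = (4, 2, 2)

Row-insert the values π_1, π_2, … into P one at a time, bumping the leftmost entry strictly greater than the inserted value down to the next row. The recording tableau Q records, in position (i, j), the step at which that cell was added to P.
  Insert 5 (step 1): P = [5];  Q = [1]
  Insert 8 (step 2): P = [5, 8];  Q = [1, 2]
  Insert 2 (step 3): P = [2, 8] / [5];  Q = [1, 2] / [3]
  Insert 1 (step 4): P = [1, 8] / [2] / [5];  Q = [1, 2] / [3] / [4]
  Insert 3 (step 5): P = [1, 3] / [2, 8] / [5];  Q = [1, 2] / [3, 5] / [4]
  Insert 4 (step 6): P = [1, 3, 4] / [2, 8] / [5];  Q = [1, 2, 6] / [3, 5] / [4]
  Insert 7 (step 7): P = [1, 3, 4, 7] / [2, 8] / [5];  Q = [1, 2, 6, 7] / [3, 5] / [4]
  Insert 6 (step 8): P = [1, 3, 4, 6] / [2, 7] / [5, 8];  Q = [1, 2, 6, 7] / [3, 5] / [4, 8]
Final shape: (4, 2, 2).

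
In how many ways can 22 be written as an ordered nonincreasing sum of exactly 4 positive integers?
p(22, 4 parts) = 84

Partitions of n into exactly k parts are in bijection with partitions of n − k into at most k parts (subtract 1 from each part). So p(22, exactly 4) = p(18, parts ≤ 4). Computing via the recurrence p(m, j) = p(m, j−1) + p(m−j, j) gives 84.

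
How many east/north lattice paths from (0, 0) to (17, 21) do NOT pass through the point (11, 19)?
Number of paths = 27251578980

Total paths from (0, 0) to (17, 21): C(38, 17) = 28781143380. Paths through (11, 19): (paths (0, 0) → (11, 19)) × (paths (11, 19) → (17, 21)) = C(30, 11) · C(8, 6) = 54627300 · 28 = 1529564400. Avoidance count = 28781143380 − 1529564400 = 27251578980.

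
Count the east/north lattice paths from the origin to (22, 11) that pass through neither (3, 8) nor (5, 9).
Number of paths = 193024923

Inclusion–exclusion. Total paths: C(33, 22) = 193536720. Through P₁: C(11, 3)·C(22, 19) = 254100. Through P₂: C(14, 5)·C(19, 17) = 342342. Since P₁ is strictly southwest of P₂, a monotone path through both must visit P₁ then P₂; paths through both = C(11, 3)·C(3, 2)·C(19, 17) = 84645. Avoid both = 193536720 − 254100 − 342342 + 84645 = 193024923.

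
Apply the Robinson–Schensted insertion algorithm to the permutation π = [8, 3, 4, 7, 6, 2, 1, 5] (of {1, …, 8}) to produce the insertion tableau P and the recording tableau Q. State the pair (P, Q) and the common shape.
P = [1, 4, 5] / [2, 6] / [3] / [7] / [8];  Q = [1, 3, 4] / [2, 8] / [5] / [6] / [7];  common shape = (3, 2, 1, 1, 1)

Row-insert the values π_1, π_2, … into P one at a time, bumping the leftmost entry strictly greater than the inserted value down to the next row. The recording tableau Q records, in position (i, j), the step at which that cell was added to P.
  Insert 8 (step 1): P = [8];  Q = [1]
  Insert 3 (step 2): P = [3] / [8];  Q = [1] / [2]
  Insert 4 (step 3): P = [3, 4] / [8];  Q = [1, 3] / [2]
  Insert 7 (step 4): P = [3, 4, 7] / [8];  Q = [1, 3, 4] / [2]
  Insert 6 (step 5): P = [3, 4, 6] / [7] / [8];  Q = [1, 3, 4] / [2] / [5]
  Insert 2 (step 6): P = [2, 4, 6] / [3] / [7] / [8];  Q = [1, 3, 4] / [2] / [5] / [6]
  Insert 1 (step 7): P = [1, 4, 6] / [2] / [3] / [7] / [8];  Q = [1, 3, 4] / [2] / [5] / [6] / [7]
  Insert 5 (step 8): P = [1, 4, 5] / [2, 6] / [3] / [7] / [8];  Q = [1, 3, 4] / [2, 8] / [5] / [6] / [7]
Final shape: (3, 2, 1, 1, 1).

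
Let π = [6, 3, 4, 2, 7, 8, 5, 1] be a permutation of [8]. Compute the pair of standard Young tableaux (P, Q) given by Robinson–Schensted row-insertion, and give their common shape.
P = [1, 4, 5, 8] / [2, 7] / [3] / [6];  Q = [1, 3, 5, 6] / [2, 7] / [4] / [8];  common shape = (4, 2, 1, 1)

Row-insert the values π_1, π_2, … into P one at a time, bumping the leftmost entry strictly greater than the inserted value down to the next row. The recording tableau Q records, in position (i, j), the step at which that cell was added to P.
  Insert 6 (step 1): P = [6];  Q = [1]
  Insert 3 (step 2): P = [3] / [6];  Q = [1] / [2]
  Insert 4 (step 3): P = [3, 4] / [6];  Q = [1, 3] / [2]
  Insert 2 (step 4): P = [2, 4] / [3] / [6];  Q = [1, 3] / [2] / [4]
  Insert 7 (step 5): P = [2, 4, 7] / [3] / [6];  Q = [1, 3, 5] / [2] / [4]
  Insert 8 (step 6): P = [2, 4, 7, 8] / [3] / [6];  Q = [1, 3, 5, 6] / [2] / [4]
  Insert 5 (step 7): P = [2, 4, 5, 8] / [3, 7] / [6];  Q = [1, 3, 5, 6] / [2, 7] / [4]
  Insert 1 (step 8): P = [1, 4, 5, 8] / [2, 7] / [3] / [6];  Q = [1, 3, 5, 6] / [2, 7] / [4] / [8]
Final shape: (4, 2, 1, 1).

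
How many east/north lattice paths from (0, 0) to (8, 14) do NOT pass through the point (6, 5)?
Number of paths = 294360

Total paths from (0, 0) to (8, 14): C(22, 8) = 319770. Paths through (6, 5): (paths (0, 0) → (6, 5)) × (paths (6, 5) → (8, 14)) = C(11, 6) · C(11, 2) = 462 · 55 = 25410. Avoidance count = 319770 − 25410 = 294360.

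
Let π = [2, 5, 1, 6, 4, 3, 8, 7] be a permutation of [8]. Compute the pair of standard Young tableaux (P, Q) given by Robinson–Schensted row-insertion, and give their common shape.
P = [1, 3, 6, 7] / [2, 4, 8] / [5];  Q = [1, 2, 4, 7] / [3, 5, 8] / [6];  common shape = (4, 3, 1)

Row-insert the values π_1, π_2, … into P one at a time, bumping the leftmost entry strictly greater than the inserted value down to the next row. The recording tableau Q records, in position (i, j), the step at which that cell was added to P.
  Insert 2 (step 1): P = [2];  Q = [1]
  Insert 5 (step 2): P = [2, 5];  Q = [1, 2]
  Insert 1 (step 3): P = [1, 5] / [2];  Q = [1, 2] / [3]
  Insert 6 (step 4): P = [1, 5, 6] / [2];  Q = [1, 2, 4] / [3]
  Insert 4 (step 5): P = [1, 4, 6] / [2, 5];  Q = [1, 2, 4] / [3, 5]
  Insert 3 (step 6): P = [1, 3, 6] / [2, 4] / [5];  Q = [1, 2, 4] / [3, 5] / [6]
  Insert 8 (step 7): P = [1, 3, 6, 8] / [2, 4] / [5];  Q = [1, 2, 4, 7] / [3, 5] / [6]
  Insert 7 (step 8): P = [1, 3, 6, 7] / [2, 4, 8] / [5];  Q = [1, 2, 4, 7] / [3, 5, 8] / [6]
Final shape: (4, 3, 1).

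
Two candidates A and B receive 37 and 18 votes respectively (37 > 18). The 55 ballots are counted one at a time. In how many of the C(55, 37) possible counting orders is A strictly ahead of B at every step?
Strict-lead orderings = 49772989810635

Total orderings of the 55 votes with 37 for A: C(55, 37) = 144079707346575. By the Bertrand ballot formula (Cycle Lemma / reflection principle), the number of orderings in which A is strictly ahead of B throughout is (p − q)/(p + q) · C(p + q, p) = (37 − 18)/(37 + 18) · 144079707346575 = 49772989810635.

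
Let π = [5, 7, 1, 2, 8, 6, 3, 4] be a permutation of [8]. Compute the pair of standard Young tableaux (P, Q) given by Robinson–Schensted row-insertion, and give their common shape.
P = [1, 2, 3, 4] / [5, 6, 8] / [7];  Q = [1, 2, 5, 8] / [3, 4, 6] / [7];  common shape = (4, 3, 1)

Row-insert the values π_1, π_2, … into P one at a time, bumping the leftmost entry strictly greater than the inserted value down to the next row. The recording tableau Q records, in position (i, j), the step at which that cell was added to P.
  Insert 5 (step 1): P = [5];  Q = [1]
  Insert 7 (step 2): P = [5, 7];  Q = [1, 2]
  Insert 1 (step 3): P = [1, 7] / [5];  Q = [1, 2] / [3]
  Insert 2 (step 4): P = [1, 2] / [5, 7];  Q = [1, 2] / [3, 4]
  Insert 8 (step 5): P = [1, 2, 8] / [5, 7];  Q = [1, 2, 5] / [3, 4]
  Insert 6 (step 6): P = [1, 2, 6] / [5, 7, 8];  Q = [1, 2, 5] / [3, 4, 6]
  Insert 3 (step 7): P = [1, 2, 3] / [5, 6, 8] / [7];  Q = [1, 2, 5] / [3, 4, 6] / [7]
  Insert 4 (step 8): P = [1, 2, 3, 4] / [5, 6, 8] / [7];  Q = [1, 2, 5, 8] / [3, 4, 6] / [7]
Final shape: (4, 3, 1).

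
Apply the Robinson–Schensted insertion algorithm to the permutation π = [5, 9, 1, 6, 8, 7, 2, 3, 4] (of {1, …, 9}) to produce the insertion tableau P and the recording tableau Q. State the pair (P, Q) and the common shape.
P = [1, 2, 3, 4] / [5, 6, 7] / [8] / [9];  Q = [1, 2, 5, 9] / [3, 4, 8] / [6] / [7];  common shape = (4, 3, 1, 1)

Row-insert the values π_1, π_2, … into P one at a time, bumping the leftmost entry strictly greater than the inserted value down to the next row. The recording tableau Q records, in position (i, j), the step at which that cell was added to P.
  Insert 5 (step 1): P = [5];  Q = [1]
  Insert 9 (step 2): P = [5, 9];  Q = [1, 2]
  Insert 1 (step 3): P = [1, 9] / [5];  Q = [1, 2] / [3]
  Insert 6 (step 4): P = [1, 6] / [5, 9];  Q = [1, 2] / [3, 4]
  Insert 8 (step 5): P = [1, 6, 8] / [5, 9];  Q = [1, 2, 5] / [3, 4]
  Insert 7 (step 6): P = [1, 6, 7] / [5, 8] / [9];  Q = [1, 2, 5] / [3, 4] / [6]
  Insert 2 (step 7): P = [1, 2, 7] / [5, 6] / [8] / [9];  Q = [1, 2, 5] / [3, 4] / [6] / [7]
  Insert 3 (step 8): P = [1, 2, 3] / [5, 6, 7] / [8] / [9];  Q = [1, 2, 5] / [3, 4, 8] / [6] / [7]
  Insert 4 (step 9): P = [1, 2, 3, 4] / [5, 6, 7] / [8] / [9];  Q = [1, 2, 5, 9] / [3, 4, 8] / [6] / [7]
Final shape: (4, 3, 1, 1).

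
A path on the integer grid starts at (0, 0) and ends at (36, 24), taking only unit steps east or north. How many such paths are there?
Number of paths = 36052387482172425

A monotone lattice path from (0, 0) to (36, 24) consists of 36 east steps and 24 north steps in some order, so it is determined by which 36 of the 60 steps are east. The count is C(60, 36) = 36052387482172425.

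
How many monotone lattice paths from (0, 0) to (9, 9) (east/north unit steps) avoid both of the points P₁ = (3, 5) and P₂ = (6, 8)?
Number of paths = 29328

Inclusion–exclusion. Total paths: C(18, 9) = 48620. Through P₁: C(8, 3)·C(10, 6) = 11760. Through P₂: C(14, 6)·C(4, 3) = 12012. Since P₁ is strictly southwest of P₂, a monotone path through both must visit P₁ then P₂; paths through both = C(8, 3)·C(6, 3)·C(4, 3) = 4480. Avoid both = 48620 − 11760 − 12012 + 4480 = 29328.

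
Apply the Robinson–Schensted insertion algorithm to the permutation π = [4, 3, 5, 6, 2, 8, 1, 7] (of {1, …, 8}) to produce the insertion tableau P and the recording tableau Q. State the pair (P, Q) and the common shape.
P = [1, 5, 6, 7] / [2, 8] / [3] / [4];  Q = [1, 3, 4, 6] / [2, 8] / [5] / [7];  common shape = (4, 2, 1, 1)

Row-insert the values π_1, π_2, … into P one at a time, bumping the leftmost entry strictly greater than the inserted value down to the next row. The recording tableau Q records, in position (i, j), the step at which that cell was added to P.
  Insert 4 (step 1): P = [4];  Q = [1]
  Insert 3 (step 2): P = [3] / [4];  Q = [1] / [2]
  Insert 5 (step 3): P = [3, 5] / [4];  Q = [1, 3] / [2]
  Insert 6 (step 4): P = [3, 5, 6] / [4];  Q = [1, 3, 4] / [2]
  Insert 2 (step 5): P = [2, 5, 6] / [3] / [4];  Q = [1, 3, 4] / [2] / [5]
  Insert 8 (step 6): P = [2, 5, 6, 8] / [3] / [4];  Q = [1, 3, 4, 6] / [2] / [5]
  Insert 1 (step 7): P = [1, 5, 6, 8] / [2] / [3] / [4];  Q = [1, 3, 4, 6] / [2] / [5] / [7]
  Insert 7 (step 8): P = [1, 5, 6, 7] / [2, 8] / [3] / [4];  Q = [1, 3, 4, 6] / [2, 8] / [5] / [7]
Final shape: (4, 2, 1, 1).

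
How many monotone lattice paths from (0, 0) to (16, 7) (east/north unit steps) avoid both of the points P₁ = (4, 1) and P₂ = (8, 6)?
Number of paths = 130980

Inclusion–exclusion. Total paths: C(23, 16) = 245157. Through P₁: C(5, 4)·C(18, 12) = 92820. Through P₂: C(14, 8)·C(9, 8) = 27027. Since P₁ is strictly southwest of P₂, a monotone path through both must visit P₁ then P₂; paths through both = C(5, 4)·C(9, 4)·C(9, 8) = 5670. Avoid both = 245157 − 92820 − 27027 + 5670 = 130980.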